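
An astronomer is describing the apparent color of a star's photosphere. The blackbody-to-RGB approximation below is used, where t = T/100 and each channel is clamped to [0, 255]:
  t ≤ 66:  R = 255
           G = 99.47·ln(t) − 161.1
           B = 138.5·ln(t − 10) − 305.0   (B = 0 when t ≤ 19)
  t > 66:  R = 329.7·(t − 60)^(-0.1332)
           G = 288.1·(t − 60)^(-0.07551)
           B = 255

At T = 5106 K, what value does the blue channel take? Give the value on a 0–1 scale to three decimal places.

t = 5106/100 = 51.06; the t ≤ 66 branch applies.
B = 138.5·ln(51.06 − 10) − 305.0 = 138.5·ln 41.06 − 305.0 = 138.5·3.7150 − 305.0 = 209.532.
On a 0–1 scale: 209.532/255 = 0.8217 → 0.822.

0.822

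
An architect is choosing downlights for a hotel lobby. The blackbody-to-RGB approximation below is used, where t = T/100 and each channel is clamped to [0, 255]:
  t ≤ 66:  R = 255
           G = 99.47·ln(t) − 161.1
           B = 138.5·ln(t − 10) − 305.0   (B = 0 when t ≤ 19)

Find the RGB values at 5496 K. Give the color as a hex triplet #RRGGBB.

t = 5496/100 = 54.96; the t ≤ 66 branch applies.
R = 255 by definition for t ≤ 66.
G = 99.47·ln 54.96 − 161.1 = 99.47·4.0066 − 161.1 = 237.437.
B = 138.5·ln(54.96 − 10) − 305.0 = 138.5·ln 44.96 − 305.0 = 138.5·3.8058 − 305.0 = 222.100.
Rounded: (255, 237, 222).
In hex: #FFEDDE.

#FFEDDE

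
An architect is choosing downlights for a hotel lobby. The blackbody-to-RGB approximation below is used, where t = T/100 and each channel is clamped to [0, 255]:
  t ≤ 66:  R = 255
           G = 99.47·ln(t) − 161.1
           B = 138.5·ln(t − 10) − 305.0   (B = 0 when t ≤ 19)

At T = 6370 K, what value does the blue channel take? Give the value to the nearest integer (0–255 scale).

t = 6370/100 = 63.7; the t ≤ 66 branch applies.
B = 138.5·ln(63.7 − 10) − 305.0 = 138.5·ln 53.7 − 305.0 = 138.5·3.9834 − 305.0 = 246.703.
Rounded: 247.

247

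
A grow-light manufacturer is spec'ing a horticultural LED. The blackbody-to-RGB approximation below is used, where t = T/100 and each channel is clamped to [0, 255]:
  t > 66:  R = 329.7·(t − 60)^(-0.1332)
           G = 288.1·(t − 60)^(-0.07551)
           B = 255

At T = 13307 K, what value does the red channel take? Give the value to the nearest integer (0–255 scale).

186

t = 13307/100 = 133.07; the t > 66 branch applies.
R = 329.7·(133.07 − 60)^(-0.1332) = 329.7·73.07^(-0.1332) = 329.7·0.56461 = 186.153.
Rounded: 186.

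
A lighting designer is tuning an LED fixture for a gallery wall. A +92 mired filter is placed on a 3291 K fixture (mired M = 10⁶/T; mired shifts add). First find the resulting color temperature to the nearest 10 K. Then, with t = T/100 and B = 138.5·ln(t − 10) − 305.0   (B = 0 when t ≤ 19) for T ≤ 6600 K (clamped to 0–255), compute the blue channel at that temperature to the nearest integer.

73

M_in = 10⁶/3291 = 303.86; M_out = 303.86 + (+92) = 395.86.
T_out = 10⁶/395.86 = 2526.2 K → 2530 K; t = 25.3.
B = 138.5·ln(25.3 − 10) − 305.0 = 138.5·ln 15.3 − 305.0 = 138.5·2.7279 − 305.0 = 72.808.
Rounded: 73.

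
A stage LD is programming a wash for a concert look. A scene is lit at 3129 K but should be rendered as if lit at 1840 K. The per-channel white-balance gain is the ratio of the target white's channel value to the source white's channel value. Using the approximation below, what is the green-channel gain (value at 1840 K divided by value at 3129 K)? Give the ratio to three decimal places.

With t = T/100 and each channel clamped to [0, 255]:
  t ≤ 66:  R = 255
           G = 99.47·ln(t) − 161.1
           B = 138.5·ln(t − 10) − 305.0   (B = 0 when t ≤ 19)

At 3129 K (t = 31.29):
  G = 99.47·ln 31.29 − 161.1 = 99.47·3.4433 − 161.1 = 181.405.
At 1840 K (t = 18.4):
  G = 99.47·ln 18.4 − 161.1 = 99.47·2.9124 − 161.1 = 128.592.
Gain = 128.592 / 181.405 = 0.7089 → 0.709.

0.709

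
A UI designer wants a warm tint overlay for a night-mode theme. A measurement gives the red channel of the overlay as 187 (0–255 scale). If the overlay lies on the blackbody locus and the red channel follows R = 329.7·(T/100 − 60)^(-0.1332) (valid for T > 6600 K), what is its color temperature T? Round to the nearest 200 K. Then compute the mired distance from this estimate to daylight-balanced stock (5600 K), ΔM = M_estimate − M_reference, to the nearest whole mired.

-102 mireds

(t − 60)^(-0.1332) = 187/329.7 = 0.56718.
t − 60 = 0.56718^(1/-0.1332) = 0.56718^(-7.508) = 70.620, so t = 130.620.
T = 100·t = 13062 K → 13000 K to the nearest 200 K.
M_estimate = 10⁶/13000 = 76.92; M_reference = 10⁶/5600 = 178.57.
ΔM = 76.92 − 178.57 = -101.65 → -102 mireds.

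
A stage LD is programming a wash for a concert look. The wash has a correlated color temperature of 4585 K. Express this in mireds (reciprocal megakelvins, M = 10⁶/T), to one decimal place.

M = 10⁶ / 4585 = 218.103 → 218.1 mireds.

218.1 mireds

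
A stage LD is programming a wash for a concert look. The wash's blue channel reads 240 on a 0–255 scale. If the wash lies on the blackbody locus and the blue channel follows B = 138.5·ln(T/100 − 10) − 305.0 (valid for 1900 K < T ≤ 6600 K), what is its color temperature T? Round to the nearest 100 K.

ln(t − 10) = (240 + 305.0) / 138.5 = 3.9350.
t − 10 = e^3.9350 = 51.163, so t = 61.163.
T = 100·t = 6116 K → 6100 K to the nearest 100 K.

6100 K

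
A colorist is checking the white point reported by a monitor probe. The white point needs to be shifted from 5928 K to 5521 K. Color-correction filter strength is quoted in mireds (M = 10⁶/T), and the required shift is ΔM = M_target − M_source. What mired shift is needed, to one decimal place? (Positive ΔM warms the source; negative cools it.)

+12.4 mireds

M_source = 10⁶/5928 = 168.691; M_target = 10⁶/5521 = 181.127.
ΔM = 181.127 − 168.691 = 12.436 → +12.4 mireds, a warming shift.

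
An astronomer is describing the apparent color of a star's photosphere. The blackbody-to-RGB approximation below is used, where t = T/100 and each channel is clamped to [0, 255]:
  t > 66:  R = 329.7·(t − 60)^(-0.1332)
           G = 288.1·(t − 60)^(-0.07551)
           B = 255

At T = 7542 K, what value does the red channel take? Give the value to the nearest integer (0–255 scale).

t = 7542/100 = 75.42; the t > 66 branch applies.
R = 329.7·(75.42 − 60)^(-0.1332) = 329.7·15.42^(-0.1332) = 329.7·0.69462 = 229.016.
Rounded: 229.

229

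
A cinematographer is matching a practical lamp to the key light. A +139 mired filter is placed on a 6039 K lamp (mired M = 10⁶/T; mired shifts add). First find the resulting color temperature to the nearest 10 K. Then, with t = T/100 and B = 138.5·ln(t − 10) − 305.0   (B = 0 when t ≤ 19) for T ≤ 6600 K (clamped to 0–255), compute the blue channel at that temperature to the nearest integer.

M_in = 10⁶/6039 = 165.59; M_out = 165.59 + (+139) = 304.59.
T_out = 10⁶/304.59 = 3283.1 K → 3280 K; t = 32.8.
B = 138.5·ln(32.8 − 10) − 305.0 = 138.5·ln 22.8 − 305.0 = 138.5·3.1268 − 305.0 = 128.056.
Rounded: 128.

128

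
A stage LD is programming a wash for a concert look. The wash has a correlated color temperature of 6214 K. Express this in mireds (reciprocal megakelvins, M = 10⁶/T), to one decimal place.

M = 10⁶ / 6214 = 160.927 → 160.9 mireds.

160.9 mireds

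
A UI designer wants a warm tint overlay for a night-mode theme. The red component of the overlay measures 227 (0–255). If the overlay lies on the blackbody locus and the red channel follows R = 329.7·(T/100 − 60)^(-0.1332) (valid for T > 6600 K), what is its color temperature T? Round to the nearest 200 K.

7600 K

(t − 60)^(-0.1332) = 227/329.7 = 0.68850.
t − 60 = 0.68850^(1/-0.1332) = 0.68850^(-7.508) = 16.478, so t = 76.478.
T = 100·t = 7648 K → 7600 K to the nearest 200 K.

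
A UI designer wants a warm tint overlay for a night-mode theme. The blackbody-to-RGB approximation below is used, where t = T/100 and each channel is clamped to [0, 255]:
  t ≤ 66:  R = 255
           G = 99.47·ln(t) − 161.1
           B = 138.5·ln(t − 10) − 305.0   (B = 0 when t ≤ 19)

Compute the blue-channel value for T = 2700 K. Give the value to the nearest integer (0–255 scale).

t = 2700/100 = 27; the t ≤ 66 branch applies.
B = 138.5·ln(27 − 10) − 305.0 = 138.5·ln 17 − 305.0 = 138.5·2.8332 − 305.0 = 87.400.
Rounded: 87.

87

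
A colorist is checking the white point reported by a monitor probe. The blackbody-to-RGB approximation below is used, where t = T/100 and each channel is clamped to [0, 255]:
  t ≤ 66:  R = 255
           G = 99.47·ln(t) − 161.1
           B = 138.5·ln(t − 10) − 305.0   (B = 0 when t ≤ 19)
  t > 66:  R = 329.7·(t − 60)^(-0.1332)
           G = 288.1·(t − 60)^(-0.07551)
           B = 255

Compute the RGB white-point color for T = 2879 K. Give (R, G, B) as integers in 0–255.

t = 2879/100 = 28.79; the t ≤ 66 branch applies.
R = 255 by definition for t ≤ 66.
G = 99.47·ln 28.79 − 161.1 = 99.47·3.3600 − 161.1 = 173.122.
B = 138.5·ln(28.79 − 10) − 305.0 = 138.5·ln 18.79 − 305.0 = 138.5·2.9333 − 305.0 = 101.265.
Rounded: (255, 173, 101).

(255, 173, 101)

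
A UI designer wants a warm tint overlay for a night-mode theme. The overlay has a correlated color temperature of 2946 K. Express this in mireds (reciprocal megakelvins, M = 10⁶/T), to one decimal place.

M = 10⁶ / 2946 = 339.443 → 339.4 mireds.

339.4 mireds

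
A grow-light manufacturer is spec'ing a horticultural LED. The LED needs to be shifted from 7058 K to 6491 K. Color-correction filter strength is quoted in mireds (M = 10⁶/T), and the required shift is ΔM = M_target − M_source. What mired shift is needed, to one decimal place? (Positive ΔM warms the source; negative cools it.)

+12.4 mireds

M_source = 10⁶/7058 = 141.683; M_target = 10⁶/6491 = 154.059.
ΔM = 154.059 − 141.683 = 12.376 → +12.4 mireds, a warming shift.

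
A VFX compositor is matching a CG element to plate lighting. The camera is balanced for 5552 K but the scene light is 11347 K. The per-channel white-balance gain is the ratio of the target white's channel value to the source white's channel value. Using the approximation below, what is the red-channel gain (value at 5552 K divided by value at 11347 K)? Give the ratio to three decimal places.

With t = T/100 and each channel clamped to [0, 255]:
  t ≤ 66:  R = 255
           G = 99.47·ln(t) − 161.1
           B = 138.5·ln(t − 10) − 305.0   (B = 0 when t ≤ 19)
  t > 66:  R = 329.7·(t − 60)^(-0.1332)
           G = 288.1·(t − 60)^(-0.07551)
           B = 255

1.314

At 11347 K (t = 113.47):
  R = 329.7·(113.47 − 60)^(-0.1332) = 329.7·53.47^(-0.1332) = 329.7·0.58859 = 194.059.
At 5552 K (t = 55.52):
  R = 255 by definition for t ≤ 66.
Gain = 255.000 / 194.059 = 1.3140 → 1.314.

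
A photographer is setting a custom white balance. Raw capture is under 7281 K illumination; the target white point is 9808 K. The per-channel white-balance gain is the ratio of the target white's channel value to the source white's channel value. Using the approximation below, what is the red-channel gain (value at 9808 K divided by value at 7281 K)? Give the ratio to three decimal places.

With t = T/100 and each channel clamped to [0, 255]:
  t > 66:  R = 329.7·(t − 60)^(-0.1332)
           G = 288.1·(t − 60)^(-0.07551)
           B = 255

At 7281 K (t = 72.81):
  R = 329.7·(72.81 − 60)^(-0.1332) = 329.7·12.81^(-0.1332) = 329.7·0.71199 = 234.743.
At 9808 K (t = 98.08):
  R = 329.7·(98.08 − 60)^(-0.1332) = 329.7·38.08^(-0.1332) = 329.7·0.61582 = 203.035.
Gain = 203.035 / 234.743 = 0.8649 → 0.865.

0.865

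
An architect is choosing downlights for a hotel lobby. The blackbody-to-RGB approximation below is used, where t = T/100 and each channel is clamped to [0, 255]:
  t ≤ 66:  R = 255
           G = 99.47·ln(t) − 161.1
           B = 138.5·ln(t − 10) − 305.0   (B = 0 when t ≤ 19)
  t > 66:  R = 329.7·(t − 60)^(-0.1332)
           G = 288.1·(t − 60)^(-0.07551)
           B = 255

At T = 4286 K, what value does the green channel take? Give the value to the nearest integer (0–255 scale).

t = 4286/100 = 42.86; the t ≤ 66 branch applies.
G = 99.47·ln 42.86 − 161.1 = 99.47·3.7579 − 161.1 = 212.702.
Rounded: 213.

213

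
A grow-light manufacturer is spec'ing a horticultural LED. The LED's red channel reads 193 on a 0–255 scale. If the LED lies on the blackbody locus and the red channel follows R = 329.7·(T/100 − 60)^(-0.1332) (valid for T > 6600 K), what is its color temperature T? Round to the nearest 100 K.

(t − 60)^(-0.1332) = 193/329.7 = 0.58538.
t − 60 = 0.58538^(1/-0.1332) = 0.58538^(-7.508) = 55.713, so t = 115.713.
T = 100·t = 11571 K → 11600 K to the nearest 100 K.

11600 K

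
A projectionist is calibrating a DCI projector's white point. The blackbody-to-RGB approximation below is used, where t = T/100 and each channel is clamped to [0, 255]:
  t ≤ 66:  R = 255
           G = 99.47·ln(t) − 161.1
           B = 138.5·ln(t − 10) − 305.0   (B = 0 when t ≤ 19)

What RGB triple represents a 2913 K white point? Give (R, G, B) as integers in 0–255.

(255, 174, 104)

t = 2913/100 = 29.13; the t ≤ 66 branch applies.
R = 255 by definition for t ≤ 66.
G = 99.47·ln 29.13 − 161.1 = 99.47·3.3718 − 161.1 = 174.290.
B = 138.5·ln(29.13 − 10) − 305.0 = 138.5·ln 19.13 − 305.0 = 138.5·2.9513 − 305.0 = 103.749.
Rounded: (255, 174, 104).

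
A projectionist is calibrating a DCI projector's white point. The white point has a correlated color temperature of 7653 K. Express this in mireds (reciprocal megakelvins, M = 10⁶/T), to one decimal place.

130.7 mireds

M = 10⁶ / 7653 = 130.668 → 130.7 mireds.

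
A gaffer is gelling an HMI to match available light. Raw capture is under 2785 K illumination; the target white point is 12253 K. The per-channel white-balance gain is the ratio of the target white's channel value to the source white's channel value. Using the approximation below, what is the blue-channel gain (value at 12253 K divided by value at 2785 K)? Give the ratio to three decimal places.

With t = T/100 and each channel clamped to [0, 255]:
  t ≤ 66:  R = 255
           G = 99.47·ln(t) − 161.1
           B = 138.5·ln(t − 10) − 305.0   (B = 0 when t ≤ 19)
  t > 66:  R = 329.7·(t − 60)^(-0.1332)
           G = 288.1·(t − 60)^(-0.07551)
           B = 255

At 2785 K (t = 27.85):
  B = 138.5·ln(27.85 − 10) − 305.0 = 138.5·ln 17.85 − 305.0 = 138.5·2.8820 − 305.0 = 94.157.
At 12253 K (t = 122.53):
  B = 255 by definition for t > 66.
Gain = 255.000 / 94.157 = 2.7082 → 2.708.

2.708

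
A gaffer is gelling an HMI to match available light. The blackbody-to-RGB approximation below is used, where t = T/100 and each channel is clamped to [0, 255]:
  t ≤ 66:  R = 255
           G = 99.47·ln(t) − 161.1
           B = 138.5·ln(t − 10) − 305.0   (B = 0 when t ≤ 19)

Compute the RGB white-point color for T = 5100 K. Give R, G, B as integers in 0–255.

R=255, G=230, B=209

t = 5100/100 = 51; the t ≤ 66 branch applies.
R = 255 by definition for t ≤ 66.
G = 99.47·ln 51 − 161.1 = 99.47·3.9318 − 161.1 = 229.999.
B = 138.5·ln(51 − 10) − 305.0 = 138.5·ln 41 − 305.0 = 138.5·3.7136 − 305.0 = 209.330.
Rounded: (255, 230, 209).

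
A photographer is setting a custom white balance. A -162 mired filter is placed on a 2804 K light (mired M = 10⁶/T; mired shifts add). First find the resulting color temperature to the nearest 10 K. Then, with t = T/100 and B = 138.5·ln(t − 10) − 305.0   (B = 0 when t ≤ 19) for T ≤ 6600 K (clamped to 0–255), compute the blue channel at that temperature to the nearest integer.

211

M_in = 10⁶/2804 = 356.63; M_out = 356.63 + (-162) = 194.63.
T_out = 10⁶/194.63 = 5137.9 K → 5140 K; t = 51.4.
B = 138.5·ln(51.4 − 10) − 305.0 = 138.5·ln 41.4 − 305.0 = 138.5·3.7233 − 305.0 = 210.674.
Rounded: 211.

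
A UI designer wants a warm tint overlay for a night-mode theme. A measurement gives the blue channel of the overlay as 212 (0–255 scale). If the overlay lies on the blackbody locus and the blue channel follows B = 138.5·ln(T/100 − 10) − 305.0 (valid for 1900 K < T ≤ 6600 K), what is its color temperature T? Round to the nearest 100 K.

ln(t − 10) = (212 + 305.0) / 138.5 = 3.7329.
t − 10 = e^3.7329 = 41.798, so t = 51.798.
T = 100·t = 5180 K → 5200 K to the nearest 100 K.

5200 K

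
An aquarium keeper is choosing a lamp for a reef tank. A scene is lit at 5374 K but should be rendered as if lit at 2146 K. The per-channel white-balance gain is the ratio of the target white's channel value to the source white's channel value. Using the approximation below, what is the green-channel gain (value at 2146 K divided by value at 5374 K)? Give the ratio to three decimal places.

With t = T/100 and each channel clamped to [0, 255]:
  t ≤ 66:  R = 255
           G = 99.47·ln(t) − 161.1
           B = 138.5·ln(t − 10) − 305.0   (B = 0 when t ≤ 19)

0.612

At 5374 K (t = 53.74):
  G = 99.47·ln 53.74 − 161.1 = 99.47·3.9842 − 161.1 = 235.204.
At 2146 K (t = 21.46):
  G = 99.47·ln 21.46 − 161.1 = 99.47·3.0662 − 161.1 = 143.894.
Gain = 143.894 / 235.204 = 0.6118 → 0.612.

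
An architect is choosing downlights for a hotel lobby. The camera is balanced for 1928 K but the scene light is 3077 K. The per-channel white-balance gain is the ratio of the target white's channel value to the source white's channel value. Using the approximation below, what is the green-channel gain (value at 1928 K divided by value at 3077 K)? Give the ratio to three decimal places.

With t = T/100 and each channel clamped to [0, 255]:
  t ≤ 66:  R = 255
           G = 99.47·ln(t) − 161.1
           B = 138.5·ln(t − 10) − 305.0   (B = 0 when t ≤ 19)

0.741

At 3077 K (t = 30.77):
  G = 99.47·ln 30.77 − 161.1 = 99.47·3.4265 − 161.1 = 179.738.
At 1928 K (t = 19.28):
  G = 99.47·ln 19.28 − 161.1 = 99.47·2.9591 − 161.1 = 133.239.
Gain = 133.239 / 179.738 = 0.7413 → 0.741.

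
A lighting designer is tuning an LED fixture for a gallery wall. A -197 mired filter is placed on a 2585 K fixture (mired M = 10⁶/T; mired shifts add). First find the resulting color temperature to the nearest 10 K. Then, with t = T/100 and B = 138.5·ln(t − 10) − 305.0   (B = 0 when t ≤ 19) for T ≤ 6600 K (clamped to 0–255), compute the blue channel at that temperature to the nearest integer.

215

M_in = 10⁶/2585 = 386.85; M_out = 386.85 + (-197) = 189.85.
T_out = 10⁶/189.85 = 5267.4 K → 5270 K; t = 52.7.
B = 138.5·ln(52.7 − 10) − 305.0 = 138.5·ln 42.7 − 305.0 = 138.5·3.7542 − 305.0 = 214.957.
Rounded: 215.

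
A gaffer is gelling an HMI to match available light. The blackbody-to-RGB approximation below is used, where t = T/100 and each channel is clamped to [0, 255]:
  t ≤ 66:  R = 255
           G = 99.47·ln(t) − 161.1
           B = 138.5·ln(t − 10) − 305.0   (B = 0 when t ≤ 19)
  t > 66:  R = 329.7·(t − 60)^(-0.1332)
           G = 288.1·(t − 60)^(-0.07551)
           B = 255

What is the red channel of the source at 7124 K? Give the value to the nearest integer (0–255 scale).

t = 7124/100 = 71.24; the t > 66 branch applies.
R = 329.7·(71.24 − 60)^(-0.1332) = 329.7·11.24^(-0.1332) = 329.7·0.72450 = 238.867.
Rounded: 239.

239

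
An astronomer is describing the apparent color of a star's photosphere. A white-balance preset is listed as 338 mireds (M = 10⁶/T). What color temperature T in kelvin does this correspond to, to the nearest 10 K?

2960 K

T = 10⁶ / 338 = 2958.58 K → 2960 K.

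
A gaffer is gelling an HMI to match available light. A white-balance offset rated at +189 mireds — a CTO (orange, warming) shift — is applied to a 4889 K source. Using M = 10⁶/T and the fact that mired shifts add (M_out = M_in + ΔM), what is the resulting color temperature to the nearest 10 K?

M_in = 10⁶/4889 = 204.54 mireds.
M_out = 204.54 + (+189) = 393.54 mireds.
T_out = 10⁶/393.54 = 2541.0 K → 2540 K.

2540 K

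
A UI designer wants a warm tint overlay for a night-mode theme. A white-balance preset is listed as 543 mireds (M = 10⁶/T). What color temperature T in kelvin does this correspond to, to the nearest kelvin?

T = 10⁶ / 543 = 1841.62 K → 1842 K.

1842 K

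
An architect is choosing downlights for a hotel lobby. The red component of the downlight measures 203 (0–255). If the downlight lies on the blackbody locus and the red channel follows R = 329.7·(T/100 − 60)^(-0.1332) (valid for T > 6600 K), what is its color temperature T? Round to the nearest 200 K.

9800 K

(t − 60)^(-0.1332) = 203/329.7 = 0.61571.
t − 60 = 0.61571^(1/-0.1332) = 0.61571^(-7.508) = 38.129, so t = 98.129.
T = 100·t = 9813 K → 9800 K to the nearest 200 K.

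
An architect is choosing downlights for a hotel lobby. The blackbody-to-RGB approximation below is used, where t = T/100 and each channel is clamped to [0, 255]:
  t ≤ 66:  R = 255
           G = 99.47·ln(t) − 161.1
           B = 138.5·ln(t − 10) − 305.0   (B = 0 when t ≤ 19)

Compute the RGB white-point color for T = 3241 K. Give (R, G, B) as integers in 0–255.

t = 3241/100 = 32.41; the t ≤ 66 branch applies.
R = 255 by definition for t ≤ 66.
G = 99.47·ln 32.41 − 161.1 = 99.47·3.4785 − 161.1 = 184.903.
B = 138.5·ln(32.41 − 10) − 305.0 = 138.5·ln 22.41 − 305.0 = 138.5·3.1095 − 305.0 = 125.667.
Rounded: (255, 185, 126).

(255, 185, 126)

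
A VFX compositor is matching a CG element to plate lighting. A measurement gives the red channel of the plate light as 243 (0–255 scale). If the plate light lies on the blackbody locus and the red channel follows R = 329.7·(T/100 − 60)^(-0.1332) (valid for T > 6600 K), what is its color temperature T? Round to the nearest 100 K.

(t − 60)^(-0.1332) = 243/329.7 = 0.73703.
t − 60 = 0.73703^(1/-0.1332) = 0.73703^(-7.508) = 9.882, so t = 69.882.
T = 100·t = 6988 K → 7000 K to the nearest 100 K.

7000 K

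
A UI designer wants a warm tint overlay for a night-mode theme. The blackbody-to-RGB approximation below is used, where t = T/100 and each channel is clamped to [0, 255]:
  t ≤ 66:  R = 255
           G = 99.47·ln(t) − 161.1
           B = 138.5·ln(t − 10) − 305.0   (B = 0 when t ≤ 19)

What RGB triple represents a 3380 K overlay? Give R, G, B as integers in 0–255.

R=255, G=189, B=134

t = 3380/100 = 33.8; the t ≤ 66 branch applies.
R = 255 by definition for t ≤ 66.
G = 99.47·ln 33.8 − 161.1 = 99.47·3.5205 − 161.1 = 189.080.
B = 138.5·ln(33.8 − 10) − 305.0 = 138.5·ln 23.8 − 305.0 = 138.5·3.1697 − 305.0 = 134.001.
Rounded: (255, 189, 134).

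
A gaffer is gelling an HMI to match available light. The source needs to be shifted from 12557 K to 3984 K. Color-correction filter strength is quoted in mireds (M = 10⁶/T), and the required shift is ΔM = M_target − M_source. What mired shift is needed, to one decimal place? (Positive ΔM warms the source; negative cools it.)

M_source = 10⁶/12557 = 79.637; M_target = 10⁶/3984 = 251.004.
ΔM = 251.004 − 79.637 = 171.367 → +171.4 mireds, a warming shift.

+171.4 mireds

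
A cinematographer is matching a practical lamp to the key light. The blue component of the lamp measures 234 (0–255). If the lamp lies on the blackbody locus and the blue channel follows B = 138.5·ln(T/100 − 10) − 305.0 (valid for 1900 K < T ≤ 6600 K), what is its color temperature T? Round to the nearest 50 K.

ln(t − 10) = (234 + 305.0) / 138.5 = 3.8917.
t − 10 = e^3.8917 = 48.994, so t = 58.994.
T = 100·t = 5899 K → 5900 K to the nearest 50 K.

5900 K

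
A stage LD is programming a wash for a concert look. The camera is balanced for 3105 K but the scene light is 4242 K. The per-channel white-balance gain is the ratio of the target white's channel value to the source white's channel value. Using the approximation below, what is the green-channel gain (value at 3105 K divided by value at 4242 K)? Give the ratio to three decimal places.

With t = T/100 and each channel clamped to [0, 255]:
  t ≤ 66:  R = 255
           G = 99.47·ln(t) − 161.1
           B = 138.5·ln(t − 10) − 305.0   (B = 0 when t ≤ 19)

At 4242 K (t = 42.42):
  G = 99.47·ln 42.42 − 161.1 = 99.47·3.7476 − 161.1 = 211.676.
At 3105 K (t = 31.05):
  G = 99.47·ln 31.05 − 161.1 = 99.47·3.4356 − 161.1 = 180.639.
Gain = 180.639 / 211.676 = 0.8534 → 0.853.

0.853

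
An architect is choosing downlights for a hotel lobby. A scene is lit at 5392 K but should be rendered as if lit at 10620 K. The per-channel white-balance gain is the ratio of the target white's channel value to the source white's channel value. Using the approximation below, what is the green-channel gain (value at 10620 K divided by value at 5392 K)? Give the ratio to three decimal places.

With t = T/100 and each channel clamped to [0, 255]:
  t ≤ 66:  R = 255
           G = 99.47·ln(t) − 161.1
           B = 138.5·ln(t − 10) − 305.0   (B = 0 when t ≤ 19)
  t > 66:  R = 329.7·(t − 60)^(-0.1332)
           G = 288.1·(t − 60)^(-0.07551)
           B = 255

0.916

At 5392 K (t = 53.92):
  G = 99.47·ln 53.92 − 161.1 = 99.47·3.9875 − 161.1 = 235.537.
At 10620 K (t = 106.2):
  G = 288.1·(106.2 − 60)^(-0.07551) = 288.1·46.2^(-0.07551) = 288.1·0.74869 = 215.698.
Gain = 215.698 / 235.537 = 0.9158 → 0.916.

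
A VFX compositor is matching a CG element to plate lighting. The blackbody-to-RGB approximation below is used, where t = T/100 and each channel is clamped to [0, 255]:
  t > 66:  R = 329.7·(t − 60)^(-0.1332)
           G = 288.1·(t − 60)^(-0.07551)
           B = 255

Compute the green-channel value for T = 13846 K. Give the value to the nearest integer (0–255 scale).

t = 13846/100 = 138.46; the t > 66 branch applies.
G = 288.1·(138.46 − 60)^(-0.07551) = 288.1·78.46^(-0.07551) = 288.1·0.71934 = 207.242.
Rounded: 207.

207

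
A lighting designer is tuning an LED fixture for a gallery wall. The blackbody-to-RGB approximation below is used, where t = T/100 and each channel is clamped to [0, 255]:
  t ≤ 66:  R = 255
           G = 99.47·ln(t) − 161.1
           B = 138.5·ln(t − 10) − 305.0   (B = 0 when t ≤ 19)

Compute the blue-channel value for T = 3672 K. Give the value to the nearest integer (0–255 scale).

150

t = 3672/100 = 36.72; the t ≤ 66 branch applies.
B = 138.5·ln(36.72 − 10) − 305.0 = 138.5·ln 26.72 − 305.0 = 138.5·3.2854 − 305.0 = 150.030.
Rounded: 150.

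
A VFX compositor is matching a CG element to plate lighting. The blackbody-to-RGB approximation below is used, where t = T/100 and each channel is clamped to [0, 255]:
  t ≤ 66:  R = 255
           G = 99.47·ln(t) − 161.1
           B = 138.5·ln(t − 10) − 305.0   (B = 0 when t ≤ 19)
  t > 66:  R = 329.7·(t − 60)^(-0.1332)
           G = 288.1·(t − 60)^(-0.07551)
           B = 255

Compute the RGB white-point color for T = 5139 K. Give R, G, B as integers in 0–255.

t = 5139/100 = 51.39; the t ≤ 66 branch applies.
R = 255 by definition for t ≤ 66.
G = 99.47·ln 51.39 − 161.1 = 99.47·3.9394 − 161.1 = 230.756.
B = 138.5·ln(51.39 − 10) − 305.0 = 138.5·ln 41.39 − 305.0 = 138.5·3.7230 − 305.0 = 210.641.
Rounded: (255, 231, 211).

R=255, G=231, B=211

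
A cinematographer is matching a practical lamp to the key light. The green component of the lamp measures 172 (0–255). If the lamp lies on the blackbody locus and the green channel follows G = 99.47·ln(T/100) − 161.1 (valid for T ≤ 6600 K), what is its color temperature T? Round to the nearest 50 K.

ln t = (172 + 161.1) / 99.47 = 3.3487.
t = e^3.3487 = 28.467.
T = 100·t = 2847 K → 2850 K to the nearest 50 K.

2850 K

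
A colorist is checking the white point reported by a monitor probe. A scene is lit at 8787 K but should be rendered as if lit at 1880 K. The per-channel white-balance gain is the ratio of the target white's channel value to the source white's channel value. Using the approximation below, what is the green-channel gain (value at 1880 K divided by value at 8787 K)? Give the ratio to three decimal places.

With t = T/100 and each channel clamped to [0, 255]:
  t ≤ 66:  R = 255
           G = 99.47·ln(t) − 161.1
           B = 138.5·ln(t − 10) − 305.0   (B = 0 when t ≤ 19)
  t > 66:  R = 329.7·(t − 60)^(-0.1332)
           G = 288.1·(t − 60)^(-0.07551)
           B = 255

0.583

At 8787 K (t = 87.87):
  G = 288.1·(87.87 − 60)^(-0.07551) = 288.1·27.87^(-0.07551) = 288.1·0.77782 = 224.089.
At 1880 K (t = 18.8):
  G = 99.47·ln 18.8 − 161.1 = 99.47·2.9339 − 161.1 = 130.731.
Gain = 130.731 / 224.089 = 0.5834 → 0.583.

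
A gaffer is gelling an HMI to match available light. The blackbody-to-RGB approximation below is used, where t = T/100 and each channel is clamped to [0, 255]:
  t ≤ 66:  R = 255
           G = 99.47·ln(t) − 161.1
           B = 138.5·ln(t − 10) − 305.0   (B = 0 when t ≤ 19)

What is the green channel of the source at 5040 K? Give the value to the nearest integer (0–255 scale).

t = 5040/100 = 50.4; the t ≤ 66 branch applies.
G = 99.47·ln 50.4 − 161.1 = 99.47·3.9200 − 161.1 = 228.822.
Rounded: 229.

229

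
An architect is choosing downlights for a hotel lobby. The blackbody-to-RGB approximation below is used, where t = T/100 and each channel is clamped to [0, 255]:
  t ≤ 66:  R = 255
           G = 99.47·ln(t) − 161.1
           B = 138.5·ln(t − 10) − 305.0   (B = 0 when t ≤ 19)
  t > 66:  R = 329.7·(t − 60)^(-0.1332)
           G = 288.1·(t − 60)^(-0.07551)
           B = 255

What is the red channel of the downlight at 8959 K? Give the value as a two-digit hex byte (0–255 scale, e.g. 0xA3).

0xD2

t = 8959/100 = 89.59; the t > 66 branch applies.
R = 329.7·(89.59 − 60)^(-0.1332) = 329.7·29.59^(-0.1332) = 329.7·0.63686 = 209.973.
Rounded: 210; in hex, 0xD2.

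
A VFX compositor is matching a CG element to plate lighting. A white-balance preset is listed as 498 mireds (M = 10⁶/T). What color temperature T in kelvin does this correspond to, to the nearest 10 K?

T = 10⁶ / 498 = 2008.03 K → 2010 K.

2010 K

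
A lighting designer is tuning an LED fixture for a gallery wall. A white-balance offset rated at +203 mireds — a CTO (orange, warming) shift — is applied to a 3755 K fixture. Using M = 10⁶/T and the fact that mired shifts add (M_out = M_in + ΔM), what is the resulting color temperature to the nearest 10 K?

M_in = 10⁶/3755 = 266.31 mireds.
M_out = 266.31 + (+203) = 469.31 mireds.
T_out = 10⁶/469.31 = 2130.8 K → 2130 K.

2130 K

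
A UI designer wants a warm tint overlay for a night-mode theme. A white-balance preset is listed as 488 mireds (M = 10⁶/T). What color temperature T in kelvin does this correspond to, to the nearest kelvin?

T = 10⁶ / 488 = 2049.18 K → 2049 K.

2049 K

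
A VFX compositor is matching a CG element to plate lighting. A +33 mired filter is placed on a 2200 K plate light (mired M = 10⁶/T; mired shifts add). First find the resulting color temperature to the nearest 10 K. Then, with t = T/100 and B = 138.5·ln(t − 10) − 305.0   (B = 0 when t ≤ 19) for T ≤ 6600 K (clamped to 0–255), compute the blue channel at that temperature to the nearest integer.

M_in = 10⁶/2200 = 454.55; M_out = 454.55 + (+33) = 487.55.
T_out = 10⁶/487.55 = 2051.1 K → 2050 K; t = 20.5.
B = 138.5·ln(20.5 − 10) − 305.0 = 138.5·ln 10.5 − 305.0 = 138.5·2.3514 − 305.0 = 20.665.
Rounded: 21.

21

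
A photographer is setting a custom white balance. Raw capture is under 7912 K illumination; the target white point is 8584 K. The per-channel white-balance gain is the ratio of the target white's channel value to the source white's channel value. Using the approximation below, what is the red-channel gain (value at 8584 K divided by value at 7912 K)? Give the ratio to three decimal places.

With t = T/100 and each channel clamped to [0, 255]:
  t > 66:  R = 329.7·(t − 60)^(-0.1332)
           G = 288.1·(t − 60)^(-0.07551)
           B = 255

0.961

At 7912 K (t = 79.12):
  R = 329.7·(79.12 − 60)^(-0.1332) = 329.7·19.12^(-0.1332) = 329.7·0.67500 = 222.549.
At 8584 K (t = 85.84):
  R = 329.7·(85.84 − 60)^(-0.1332) = 329.7·25.84^(-0.1332) = 329.7·0.64846 = 213.797.
Gain = 213.797 / 222.549 = 0.9607 → 0.961.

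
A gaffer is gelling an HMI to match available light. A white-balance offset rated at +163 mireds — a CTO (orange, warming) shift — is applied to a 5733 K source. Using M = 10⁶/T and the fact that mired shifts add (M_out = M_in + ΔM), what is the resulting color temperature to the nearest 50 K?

2950 K

M_in = 10⁶/5733 = 174.43 mireds.
M_out = 174.43 + (+163) = 337.43 mireds.
T_out = 10⁶/337.43 = 2963.6 K → 2950 K.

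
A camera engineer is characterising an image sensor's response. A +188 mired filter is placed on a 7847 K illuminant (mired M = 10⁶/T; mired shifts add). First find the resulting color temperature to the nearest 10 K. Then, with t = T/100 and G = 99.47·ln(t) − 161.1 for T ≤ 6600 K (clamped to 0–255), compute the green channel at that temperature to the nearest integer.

M_in = 10⁶/7847 = 127.44; M_out = 127.44 + (+188) = 315.44.
T_out = 10⁶/315.44 = 3170.2 K → 3170 K; t = 31.7.
G = 99.47·ln 31.7 − 161.1 = 99.47·3.4563 − 161.1 = 182.700.
Rounded: 183.

183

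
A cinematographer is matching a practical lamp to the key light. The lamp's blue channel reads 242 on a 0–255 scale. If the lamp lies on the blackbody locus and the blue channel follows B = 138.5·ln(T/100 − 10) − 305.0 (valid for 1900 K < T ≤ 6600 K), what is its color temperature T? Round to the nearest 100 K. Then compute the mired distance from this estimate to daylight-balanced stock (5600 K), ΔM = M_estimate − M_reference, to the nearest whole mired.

ln(t − 10) = (242 + 305.0) / 138.5 = 3.9495.
t − 10 = e^3.9495 = 51.907, so t = 61.907.
T = 100·t = 6191 K → 6200 K to the nearest 100 K.
M_estimate = 10⁶/6200 = 161.29; M_reference = 10⁶/5600 = 178.57.
ΔM = 161.29 − 178.57 = -17.28 → -17 mireds.

-17 mireds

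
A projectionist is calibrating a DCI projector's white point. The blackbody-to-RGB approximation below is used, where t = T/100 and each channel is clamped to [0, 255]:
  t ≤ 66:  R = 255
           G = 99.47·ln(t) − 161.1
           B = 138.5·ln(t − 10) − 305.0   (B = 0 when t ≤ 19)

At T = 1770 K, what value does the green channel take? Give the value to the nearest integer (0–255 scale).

t = 1770/100 = 17.7; the t ≤ 66 branch applies.
G = 99.47·ln 17.7 − 161.1 = 99.47·2.8736 − 161.1 = 124.733.
Rounded: 125.

125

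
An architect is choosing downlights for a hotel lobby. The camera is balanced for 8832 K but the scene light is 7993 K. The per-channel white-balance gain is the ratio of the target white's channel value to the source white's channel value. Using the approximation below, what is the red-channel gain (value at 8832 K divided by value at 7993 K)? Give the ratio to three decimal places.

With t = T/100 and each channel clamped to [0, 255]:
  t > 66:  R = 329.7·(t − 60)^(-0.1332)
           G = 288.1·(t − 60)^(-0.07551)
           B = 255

At 7993 K (t = 79.93):
  R = 329.7·(79.93 − 60)^(-0.1332) = 329.7·19.93^(-0.1332) = 329.7·0.67128 = 221.322.
At 8832 K (t = 88.32):
  R = 329.7·(88.32 − 60)^(-0.1332) = 329.7·28.32^(-0.1332) = 329.7·0.64059 = 211.203.
Gain = 211.203 / 221.322 = 0.9543 → 0.954.

0.954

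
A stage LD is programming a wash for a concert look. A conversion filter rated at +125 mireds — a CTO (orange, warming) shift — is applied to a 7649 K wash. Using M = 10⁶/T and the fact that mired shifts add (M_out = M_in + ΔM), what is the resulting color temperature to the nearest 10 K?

3910 K

M_in = 10⁶/7649 = 130.74 mireds.
M_out = 130.74 + (+125) = 255.74 mireds.
T_out = 10⁶/255.74 = 3910.3 K → 3910 K.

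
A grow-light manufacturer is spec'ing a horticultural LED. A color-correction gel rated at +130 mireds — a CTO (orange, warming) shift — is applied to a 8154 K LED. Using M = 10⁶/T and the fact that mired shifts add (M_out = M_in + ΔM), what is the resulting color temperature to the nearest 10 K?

3960 K

M_in = 10⁶/8154 = 122.64 mireds.
M_out = 122.64 + (+130) = 252.64 mireds.
T_out = 10⁶/252.64 = 3958.2 K → 3960 K.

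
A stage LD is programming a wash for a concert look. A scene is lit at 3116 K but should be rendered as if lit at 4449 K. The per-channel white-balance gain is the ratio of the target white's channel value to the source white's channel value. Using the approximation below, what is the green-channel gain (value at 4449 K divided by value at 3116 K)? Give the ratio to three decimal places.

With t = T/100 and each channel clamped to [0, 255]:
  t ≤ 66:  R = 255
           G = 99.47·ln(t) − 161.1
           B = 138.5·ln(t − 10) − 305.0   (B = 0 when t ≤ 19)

At 3116 K (t = 31.16):
  G = 99.47·ln 31.16 − 161.1 = 99.47·3.4391 − 161.1 = 180.991.
At 4449 K (t = 44.49):
  G = 99.47·ln 44.49 − 161.1 = 99.47·3.7953 − 161.1 = 216.415.
Gain = 216.415 / 180.991 = 1.1957 → 1.196.

1.196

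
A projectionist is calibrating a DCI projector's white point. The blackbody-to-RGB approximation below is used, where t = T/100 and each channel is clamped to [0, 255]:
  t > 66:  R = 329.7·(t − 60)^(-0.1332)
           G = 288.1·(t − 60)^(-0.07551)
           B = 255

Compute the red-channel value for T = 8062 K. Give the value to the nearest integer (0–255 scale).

t = 8062/100 = 80.62; the t > 66 branch applies.
R = 329.7·(80.62 − 60)^(-0.1332) = 329.7·20.62^(-0.1332) = 329.7·0.66825 = 220.321.
Rounded: 220.

220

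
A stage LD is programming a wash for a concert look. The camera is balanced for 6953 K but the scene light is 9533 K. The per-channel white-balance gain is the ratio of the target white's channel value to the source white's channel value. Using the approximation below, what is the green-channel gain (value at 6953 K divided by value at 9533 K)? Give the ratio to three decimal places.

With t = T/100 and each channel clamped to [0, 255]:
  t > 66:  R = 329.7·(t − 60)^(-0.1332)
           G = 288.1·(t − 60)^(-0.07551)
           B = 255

1.104

At 9533 K (t = 95.33):
  G = 288.1·(95.33 − 60)^(-0.07551) = 288.1·35.33^(-0.07551) = 288.1·0.76401 = 220.112.
At 6953 K (t = 69.53):
  G = 288.1·(69.53 − 60)^(-0.07551) = 288.1·9.53^(-0.07551) = 288.1·0.84347 = 243.003.
Gain = 243.003 / 220.112 = 1.1040 → 1.104.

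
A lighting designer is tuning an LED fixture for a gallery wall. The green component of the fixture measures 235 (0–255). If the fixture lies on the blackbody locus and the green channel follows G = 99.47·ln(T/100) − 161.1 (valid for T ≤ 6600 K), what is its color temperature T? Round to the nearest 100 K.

5400 K

ln t = (235 + 161.1) / 99.47 = 3.9821.
t = e^3.9821 = 53.630.
T = 100·t = 5363 K → 5400 K to the nearest 100 K.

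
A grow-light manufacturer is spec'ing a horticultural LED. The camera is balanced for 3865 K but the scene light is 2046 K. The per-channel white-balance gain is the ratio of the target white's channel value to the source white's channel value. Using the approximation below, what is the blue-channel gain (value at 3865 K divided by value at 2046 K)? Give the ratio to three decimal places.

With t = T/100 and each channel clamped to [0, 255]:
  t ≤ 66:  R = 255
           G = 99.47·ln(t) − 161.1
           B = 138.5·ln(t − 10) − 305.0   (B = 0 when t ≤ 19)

At 2046 K (t = 20.46):
  B = 138.5·ln(20.46 − 10) − 305.0 = 138.5·ln 10.46 − 305.0 = 138.5·2.3476 − 305.0 = 20.137.
At 3865 K (t = 38.65):
  B = 138.5·ln(38.65 − 10) − 305.0 = 138.5·ln 28.65 − 305.0 = 138.5·3.3552 − 305.0 = 159.689.
Gain = 159.689 / 20.137 = 7.9302 → 7.930.

7.930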